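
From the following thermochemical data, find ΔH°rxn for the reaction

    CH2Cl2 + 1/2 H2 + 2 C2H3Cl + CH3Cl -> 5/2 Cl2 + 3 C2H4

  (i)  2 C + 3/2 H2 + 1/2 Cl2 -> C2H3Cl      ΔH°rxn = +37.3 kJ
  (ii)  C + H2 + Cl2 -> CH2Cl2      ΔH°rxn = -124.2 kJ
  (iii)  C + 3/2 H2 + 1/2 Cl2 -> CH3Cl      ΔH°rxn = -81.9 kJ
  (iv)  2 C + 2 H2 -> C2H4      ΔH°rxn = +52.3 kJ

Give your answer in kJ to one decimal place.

(i) reversed and × 2 (C2H3Cl must end up as a reactant; ×2 to match 2 C2H3Cl in the target): (-2)·(+37.3) = -74.6 kJ
(ii) reversed (CH2Cl2 must end up as a reactant): +124.2 kJ
(iii) reversed (reverse to put CH3Cl on the reactant side): +81.9 kJ
(iv) × 3 (scale by 3 for the 3 C2H4): (3)·(+52.3) = +156.9 kJ
ΔH°rxn = (-74.6) + (+124.2) + (+81.9) + (+156.9) = 288.4 kJ

ΔH°rxn = 288.4 kJ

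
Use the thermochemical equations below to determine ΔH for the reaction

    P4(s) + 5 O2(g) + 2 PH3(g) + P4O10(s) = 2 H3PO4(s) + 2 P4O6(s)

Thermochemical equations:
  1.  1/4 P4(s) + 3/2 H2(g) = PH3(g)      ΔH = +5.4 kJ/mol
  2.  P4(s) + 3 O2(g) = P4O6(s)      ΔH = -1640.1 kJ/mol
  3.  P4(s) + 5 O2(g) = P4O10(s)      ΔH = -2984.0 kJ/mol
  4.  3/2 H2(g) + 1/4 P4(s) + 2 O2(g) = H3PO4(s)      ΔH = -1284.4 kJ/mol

eq. 1 reversed and × 2: (-2)·(+5.4) = -10.8 kJ/mol
eq. 2 × 2: (2)·(-1640.1) = -3280.2 kJ/mol
eq. 3 reversed: +2984.0 kJ/mol
eq. 4 × 2: (2)·(-1284.4) = -2568.8 kJ/mol
ΔH = (-2)·(+5.4) + (2)·(-1640.1) + (-1)·(-2984.0) + (2)·(-1284.4) = -2875.8 kJ/mol

ΔH = -2875.8 kJ/mol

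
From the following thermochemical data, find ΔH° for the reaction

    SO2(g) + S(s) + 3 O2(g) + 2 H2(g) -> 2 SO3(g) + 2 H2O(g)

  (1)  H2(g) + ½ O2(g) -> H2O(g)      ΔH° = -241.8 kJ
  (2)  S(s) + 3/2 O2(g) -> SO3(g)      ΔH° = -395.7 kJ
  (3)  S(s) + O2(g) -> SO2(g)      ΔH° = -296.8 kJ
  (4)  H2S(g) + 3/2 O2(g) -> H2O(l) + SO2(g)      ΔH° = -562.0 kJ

ΔH° = -978.2 kJ

(1) × 2 (×2 to match 2 H2O(g) in the target): (2)·(-241.8) = -483.6 kJ
(2) × 2 (×2 to match 2 SO3(g) in the target): (2)·(-395.7) = -791.4 kJ
(3) reversed: +296.8 kJ
(4): not needed (H2S(g) appears nowhere else).
ΔH° = (2)·(-241.8) + (2)·(-395.7) + (-1)·(-296.8) = -978.2 kJ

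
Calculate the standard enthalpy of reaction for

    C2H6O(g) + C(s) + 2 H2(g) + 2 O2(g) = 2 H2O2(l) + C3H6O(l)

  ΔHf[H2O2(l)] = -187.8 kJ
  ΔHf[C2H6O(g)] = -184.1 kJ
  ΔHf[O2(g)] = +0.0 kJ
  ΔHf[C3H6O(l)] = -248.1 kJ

ΔHrxn = -439.6 kJ

Products: 2·(-187.8) + 1·(-248.1) = -623.7
Reactants: 1·(-184.1) + 1·(+0.0) + 2·(+0.0) + 2·(+0.0) = -184.1
ΔHrxn = (-623.7) − (-184.1) = -439.6 kJ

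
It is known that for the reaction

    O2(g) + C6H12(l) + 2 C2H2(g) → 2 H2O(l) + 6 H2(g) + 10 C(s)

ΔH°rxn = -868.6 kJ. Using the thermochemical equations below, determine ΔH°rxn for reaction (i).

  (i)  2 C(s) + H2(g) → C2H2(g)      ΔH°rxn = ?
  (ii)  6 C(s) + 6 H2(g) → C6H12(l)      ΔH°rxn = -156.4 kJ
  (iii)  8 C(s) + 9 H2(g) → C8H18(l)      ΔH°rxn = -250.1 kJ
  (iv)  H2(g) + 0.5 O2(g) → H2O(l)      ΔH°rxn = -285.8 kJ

(i) reversed and × 2: contributes −2·x
(ii) reversed: +156.4 kJ
(iii): not needed.
(iv) × 2: (2)·(-285.8) = -571.6 kJ
-868.6 = (+156.4) + (-571.6) − 2·x
x = (-868.6 − (-415.2)) / (-2) = 226.7 kJ

ΔH°rxn = 226.7 kJ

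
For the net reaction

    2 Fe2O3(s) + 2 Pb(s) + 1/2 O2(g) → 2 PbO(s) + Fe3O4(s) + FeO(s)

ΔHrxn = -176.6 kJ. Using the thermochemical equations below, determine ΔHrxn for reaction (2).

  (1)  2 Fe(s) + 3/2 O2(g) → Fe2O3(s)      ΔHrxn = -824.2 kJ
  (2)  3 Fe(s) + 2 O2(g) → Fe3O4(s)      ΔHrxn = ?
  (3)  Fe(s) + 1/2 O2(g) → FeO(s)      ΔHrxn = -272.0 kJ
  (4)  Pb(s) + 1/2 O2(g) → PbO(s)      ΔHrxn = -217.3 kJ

ΔHrxn = -1118.4 kJ

(1) reversed and × 2 (Fe2O3(s) must end up as a reactant; scale by 2 for the 2 Fe2O3(s)): (-2)·(-824.2) = +1648.4 kJ
(2) as written (Fe3O4(s) already on the product side): contributes x
(3) as written (FeO(s) already on the product side): -272.0 kJ
(4) × 2 (×2 to match 2 PbO(s) in the target): (2)·(-217.3) = -434.6 kJ
-176.6 = (+1648.4) + (-272.0) + (-434.6) + x
x = (-176.6 − (+941.8)) / (1) = -1118.4 kJ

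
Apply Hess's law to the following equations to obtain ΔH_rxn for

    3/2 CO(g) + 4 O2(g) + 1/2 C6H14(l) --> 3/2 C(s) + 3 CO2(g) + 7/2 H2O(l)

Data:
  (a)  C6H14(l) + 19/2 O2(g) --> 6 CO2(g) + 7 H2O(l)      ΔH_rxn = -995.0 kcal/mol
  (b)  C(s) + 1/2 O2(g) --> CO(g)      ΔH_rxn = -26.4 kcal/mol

ΔH_rxn = -457.9 kcal/mol

(a) × 1/2 (scale by 1/2 for the 1/2 C6H14(l)): (1/2)·(-995.0) = -497.5 kcal/mol
(b) reversed and × 3/2 (reverse to put CO(g) on the reactant side; scale by 3/2 for the 3/2 CO(g)): (-3/2)·(-26.4) = +39.6 kcal/mol
ΔH_rxn = (1/2)·(-995.0) + (-3/2)·(-26.4) = -457.9 kcal/mol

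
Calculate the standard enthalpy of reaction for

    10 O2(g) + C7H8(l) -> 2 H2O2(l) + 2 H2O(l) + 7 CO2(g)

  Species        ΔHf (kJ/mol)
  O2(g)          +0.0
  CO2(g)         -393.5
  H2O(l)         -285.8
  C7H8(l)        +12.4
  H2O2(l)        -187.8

Products: 2·(-187.8) + 2·(-285.8) + 7·(-393.5) = -3701.7
Reactants: 10·(+0.0) + 1·(+12.4) = +12.4
ΔH°rxn = (-3701.7) − (+12.4) = -3714.1 kJ/mol

ΔH°rxn = -3714.1 kJ/mol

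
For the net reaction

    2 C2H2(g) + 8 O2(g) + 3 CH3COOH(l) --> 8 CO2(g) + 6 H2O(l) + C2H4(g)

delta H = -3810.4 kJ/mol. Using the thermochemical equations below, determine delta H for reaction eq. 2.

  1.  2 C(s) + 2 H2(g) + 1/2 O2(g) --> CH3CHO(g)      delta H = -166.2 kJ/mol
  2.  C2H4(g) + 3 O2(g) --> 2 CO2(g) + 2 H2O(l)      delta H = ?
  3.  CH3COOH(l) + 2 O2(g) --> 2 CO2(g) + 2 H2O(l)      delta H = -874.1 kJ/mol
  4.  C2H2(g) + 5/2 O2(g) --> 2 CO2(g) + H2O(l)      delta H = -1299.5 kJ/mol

delta H = -1410.9 kJ/mol

eq. 1: not needed (H2(g) appears nowhere else).
eq. 2 reversed (reverse to put C2H4(g) on the product side): contributes −x
eq. 3 × 3 (scale by 3 for the 3 CH3COOH(l)): (3)·(-874.1) = -2622.3 kJ/mol
eq. 4 × 2 (scale by 2 for the 2 C2H2(g)): (2)·(-1299.5) = -2599.0 kJ/mol
-3810.4 = (-2622.3) + (-2599.0) − x
x = (-3810.4 − (-5221.3)) / (-1) = -1410.9 kJ/mol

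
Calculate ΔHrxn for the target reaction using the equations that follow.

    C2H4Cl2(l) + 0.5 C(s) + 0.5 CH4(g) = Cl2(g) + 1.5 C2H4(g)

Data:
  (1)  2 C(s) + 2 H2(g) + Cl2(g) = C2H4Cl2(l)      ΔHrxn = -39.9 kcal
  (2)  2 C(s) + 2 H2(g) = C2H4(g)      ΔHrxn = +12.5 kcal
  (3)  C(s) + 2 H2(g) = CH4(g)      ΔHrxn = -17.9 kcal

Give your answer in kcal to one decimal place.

(1) reversed (C2H4Cl2(l) must end up as a reactant): +39.9 kcal
(2) × 3/2 (×3/2 to match 3/2 C2H4(g) in the target): (3/2)·(+12.5) = +18.75 kcal
(3) reversed and × 1/2 (reverse to put CH4(g) on the reactant side; scale by 1/2 for the 1/2 CH4(g)): (-1/2)·(-17.9) = +8.95 kcal
By Hess's law, ΔHrxn = (+39.9) + (+18.75) + (+8.95) = 67.6 kcal

ΔHrxn = 67.6 kcal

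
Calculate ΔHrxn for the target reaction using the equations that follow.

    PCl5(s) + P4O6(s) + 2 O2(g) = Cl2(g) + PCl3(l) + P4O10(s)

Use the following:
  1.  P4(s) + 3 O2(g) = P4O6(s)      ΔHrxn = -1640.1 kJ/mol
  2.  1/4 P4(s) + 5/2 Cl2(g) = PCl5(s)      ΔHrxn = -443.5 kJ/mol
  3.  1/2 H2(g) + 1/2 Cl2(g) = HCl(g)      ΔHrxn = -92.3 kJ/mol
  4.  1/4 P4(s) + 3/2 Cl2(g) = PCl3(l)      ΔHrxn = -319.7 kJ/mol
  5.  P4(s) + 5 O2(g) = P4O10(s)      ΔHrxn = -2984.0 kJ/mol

eq. 1 reversed (reverse to put P4O6(s) on the reactant side): +1640.1 kJ/mol
eq. 2 reversed (reverse to put PCl5(s) on the reactant side): +443.5 kJ/mol
eq. 3: not needed (HCl(g) appears nowhere else).
eq. 4 as written (PCl3(l) already on the product side): -319.7 kJ/mol
eq. 5 as written (P4O10(s) already on the product side): -2984.0 kJ/mol
Summing the manipulated equations, ΔHrxn = (+1640.1) + (+443.5) + (-319.7) + (-2984.0) = -1220.1 kJ/mol

ΔHrxn = -1220.1 kJ/mol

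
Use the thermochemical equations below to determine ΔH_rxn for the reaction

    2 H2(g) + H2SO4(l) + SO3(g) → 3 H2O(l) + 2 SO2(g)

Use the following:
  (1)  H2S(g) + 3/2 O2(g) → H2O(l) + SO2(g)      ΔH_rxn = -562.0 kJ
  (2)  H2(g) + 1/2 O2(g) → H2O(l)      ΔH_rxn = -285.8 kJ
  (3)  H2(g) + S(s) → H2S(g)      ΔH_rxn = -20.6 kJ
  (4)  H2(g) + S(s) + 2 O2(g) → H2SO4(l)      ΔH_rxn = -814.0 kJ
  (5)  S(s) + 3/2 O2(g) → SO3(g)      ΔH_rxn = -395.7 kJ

(1) × 2 (×2 to match 2 SO2(g) in the target): (2)·(-562.0) = -1124.0 kJ
(2) as written: -285.8 kJ
(3) × 2: (2)·(-20.6) = -41.2 kJ
(4) reversed (H2SO4(l) must end up as a reactant): +814.0 kJ
(5) reversed (SO3(g) must end up as a reactant): +395.7 kJ
Combining the equations, ΔH_rxn = (-1124.0) + (-285.8) + (-41.2) + (+814.0) + (+395.7) = -241.3 kJ

ΔH_rxn = -241.3 kJ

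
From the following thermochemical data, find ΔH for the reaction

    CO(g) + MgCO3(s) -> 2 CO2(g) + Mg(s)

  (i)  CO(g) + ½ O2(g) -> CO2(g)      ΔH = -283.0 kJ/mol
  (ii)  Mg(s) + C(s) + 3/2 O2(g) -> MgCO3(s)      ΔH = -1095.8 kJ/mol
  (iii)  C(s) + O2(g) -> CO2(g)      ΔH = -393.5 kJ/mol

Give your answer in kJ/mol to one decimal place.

(i) as written: -283.0 kJ/mol
(ii) reversed: +1095.8 kJ/mol
(iii) as written: -393.5 kJ/mol
Since enthalpy is a state function, ΔH = (-283.0) + (+1095.8) + (-393.5) = 419.3 kJ/mol

ΔH = 419.3 kJ/mol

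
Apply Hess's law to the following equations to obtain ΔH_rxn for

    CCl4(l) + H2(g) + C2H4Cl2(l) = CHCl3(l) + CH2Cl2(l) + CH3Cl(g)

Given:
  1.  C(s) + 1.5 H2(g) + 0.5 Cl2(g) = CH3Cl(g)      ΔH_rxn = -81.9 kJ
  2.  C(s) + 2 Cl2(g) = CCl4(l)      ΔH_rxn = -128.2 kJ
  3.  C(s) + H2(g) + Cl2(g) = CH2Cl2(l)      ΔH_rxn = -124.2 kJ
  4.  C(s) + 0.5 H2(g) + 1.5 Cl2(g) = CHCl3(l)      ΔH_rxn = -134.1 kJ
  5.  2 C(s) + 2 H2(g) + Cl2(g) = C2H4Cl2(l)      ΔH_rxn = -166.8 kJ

ΔH_rxn = -45.2 kJ

eq. 1 as written (CH3Cl(g) already on the product side): -81.9 kJ
eq. 2 reversed (CCl4(l) must end up as a reactant): +128.2 kJ
eq. 3 as written (CH2Cl2(l) already on the product side): -124.2 kJ
eq. 4 as written (CHCl3(l) already on the product side): -134.1 kJ
eq. 5 reversed (reverse to put C2H4Cl2(l) on the reactant side): +166.8 kJ
ΔH_rxn = (1)·(-81.9) + (-1)·(-128.2) + (1)·(-124.2) + (1)·(-134.1) + (-1)·(-166.8) = -45.2 kJ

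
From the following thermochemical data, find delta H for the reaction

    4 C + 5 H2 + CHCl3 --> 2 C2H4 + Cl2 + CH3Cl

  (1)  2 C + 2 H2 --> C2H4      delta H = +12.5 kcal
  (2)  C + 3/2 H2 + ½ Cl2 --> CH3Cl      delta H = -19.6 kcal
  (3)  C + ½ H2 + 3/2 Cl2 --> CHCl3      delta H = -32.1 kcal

delta H = 37.5 kcal

(1) × 2 (×2 to match 2 C2H4 in the target): (2)·(+12.5) = +25.0 kcal
(2) as written (CH3Cl already on the product side): -19.6 kcal
(3) reversed (CHCl3 must end up as a reactant): +32.1 kcal
By Hess's law, delta H = (+25.0) + (-19.6) + (+32.1) = 37.5 kcal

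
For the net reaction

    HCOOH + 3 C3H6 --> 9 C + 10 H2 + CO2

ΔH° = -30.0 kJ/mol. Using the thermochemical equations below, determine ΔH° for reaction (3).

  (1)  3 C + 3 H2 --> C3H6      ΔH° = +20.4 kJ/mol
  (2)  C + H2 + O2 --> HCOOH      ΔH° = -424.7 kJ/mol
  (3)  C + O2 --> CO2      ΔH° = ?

(1) reversed and × 3: (-3)·(+20.4) = -61.2 kJ/mol
(2) reversed: +424.7 kJ/mol
(3) as written: contributes x
-30.0 = (-61.2) + (+424.7) + x
x = (-30.0 − (+363.5)) / (1) = -393.5 kJ/mol

ΔH° = -393.5 kJ/mol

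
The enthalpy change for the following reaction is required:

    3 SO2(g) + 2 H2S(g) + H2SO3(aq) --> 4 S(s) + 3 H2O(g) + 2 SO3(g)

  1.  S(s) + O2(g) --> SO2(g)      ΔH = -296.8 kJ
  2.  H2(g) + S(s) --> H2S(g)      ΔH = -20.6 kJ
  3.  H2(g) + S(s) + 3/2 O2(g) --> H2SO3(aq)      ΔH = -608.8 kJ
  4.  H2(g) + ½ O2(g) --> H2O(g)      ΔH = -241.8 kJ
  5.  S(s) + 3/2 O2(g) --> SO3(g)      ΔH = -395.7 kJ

eq. 1 reversed and × 3: (-3)·(-296.8) = +890.4 kJ
eq. 2 reversed and × 2: (-2)·(-20.6) = +41.2 kJ
eq. 3 reversed: +608.8 kJ
eq. 4 × 3: (3)·(-241.8) = -725.4 kJ
eq. 5 × 2: (2)·(-395.7) = -791.4 kJ
Since enthalpy is a state function, ΔH = (-3)·(-296.8) + (-2)·(-20.6) + (-1)·(-608.8) + (3)·(-241.8) + (2)·(-395.7) = 23.6 kJ

ΔH = 23.6 kJ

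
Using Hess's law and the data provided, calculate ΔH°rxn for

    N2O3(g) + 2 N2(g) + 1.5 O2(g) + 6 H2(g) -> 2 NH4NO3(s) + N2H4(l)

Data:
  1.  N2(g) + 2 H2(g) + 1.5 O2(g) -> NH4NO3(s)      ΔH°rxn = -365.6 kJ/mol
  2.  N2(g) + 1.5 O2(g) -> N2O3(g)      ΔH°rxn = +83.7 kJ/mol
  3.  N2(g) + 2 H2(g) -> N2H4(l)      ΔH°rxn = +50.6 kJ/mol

ΔH°rxn = -764.3 kJ/mol

eq. 1 × 2: (2)·(-365.6) = -731.2 kJ/mol
eq. 2 reversed: -83.7 kJ/mol
eq. 3 as written: +50.6 kJ/mol
Summing the manipulated equations, ΔH°rxn = (-731.2) + (-83.7) + (+50.6) = -764.3 kJ/mol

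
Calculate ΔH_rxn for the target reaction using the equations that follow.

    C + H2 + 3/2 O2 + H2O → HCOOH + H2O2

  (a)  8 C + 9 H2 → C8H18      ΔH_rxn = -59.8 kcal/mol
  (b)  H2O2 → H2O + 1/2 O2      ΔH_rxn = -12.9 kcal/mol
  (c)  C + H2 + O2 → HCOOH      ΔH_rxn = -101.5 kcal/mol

ΔH_rxn = -88.6 kcal/mol

(a): not needed (C8H18 appears nowhere else).
(b) reversed (H2O2 must end up as a product): +12.9 kcal/mol
(c) as written (HCOOH already on the product side): -101.5 kcal/mol
By Hess's law, ΔH_rxn = (+12.9) + (-101.5) = -88.6 kcal/mol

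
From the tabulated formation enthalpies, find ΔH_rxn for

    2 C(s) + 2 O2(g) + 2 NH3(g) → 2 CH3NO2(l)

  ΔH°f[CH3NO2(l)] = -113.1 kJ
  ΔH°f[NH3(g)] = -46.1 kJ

Products: 2·(-113.1) = -226.2
Reactants: 2·(+0.0) + 2·(+0.0) + 2·(-46.1) = -92.2
ΔH_rxn = (-226.2) − (-92.2) = -134.0 kJ

ΔH_rxn = -134.0 kJ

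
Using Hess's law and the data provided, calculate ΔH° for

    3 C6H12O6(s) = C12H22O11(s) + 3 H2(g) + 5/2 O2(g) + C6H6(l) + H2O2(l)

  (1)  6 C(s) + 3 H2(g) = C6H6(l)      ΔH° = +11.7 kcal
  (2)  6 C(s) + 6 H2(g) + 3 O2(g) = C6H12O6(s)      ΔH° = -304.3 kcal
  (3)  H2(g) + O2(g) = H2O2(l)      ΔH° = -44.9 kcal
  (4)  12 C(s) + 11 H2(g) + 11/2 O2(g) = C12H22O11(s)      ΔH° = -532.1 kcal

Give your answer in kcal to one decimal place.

(1) as written: +11.7 kcal
(2) reversed and × 3: (-3)·(-304.3) = +912.9 kcal
(3) as written: -44.9 kcal
(4) as written: -532.1 kcal
Summing the manipulated equations, ΔH° = (+11.7) + (+912.9) + (-44.9) + (-532.1) = 347.6 kcal

ΔH° = 347.6 kcal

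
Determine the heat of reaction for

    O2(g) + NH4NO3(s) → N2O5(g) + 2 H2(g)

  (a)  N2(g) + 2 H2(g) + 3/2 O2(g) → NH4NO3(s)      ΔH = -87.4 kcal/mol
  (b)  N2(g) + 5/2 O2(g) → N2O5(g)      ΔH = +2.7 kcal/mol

(a) reversed (reverse to put NH4NO3(s) on the reactant side): +87.4 kcal/mol
(b) as written (N2O5(g) already on the product side): +2.7 kcal/mol
ΔH = (+87.4) + (+2.7) = 90.1 kcal/mol

ΔH = 90.1 kcal/mol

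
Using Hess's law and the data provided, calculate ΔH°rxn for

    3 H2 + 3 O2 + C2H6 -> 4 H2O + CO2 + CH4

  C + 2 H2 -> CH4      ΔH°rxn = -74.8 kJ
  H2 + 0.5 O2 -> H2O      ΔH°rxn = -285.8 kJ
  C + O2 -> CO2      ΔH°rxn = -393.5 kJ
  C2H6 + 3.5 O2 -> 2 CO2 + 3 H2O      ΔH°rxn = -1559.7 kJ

equation 1 as written (CH4 already on the product side): -74.8 kJ
equation 2 as written: -285.8 kJ
equation 3 reversed: +393.5 kJ
equation 4 as written (C2H6 already on the reactant side): -1559.7 kJ
ΔH°rxn = (-74.8) + (-285.8) + (+393.5) + (-1559.7) = -1526.8 kJ

ΔH°rxn = -1526.8 kJ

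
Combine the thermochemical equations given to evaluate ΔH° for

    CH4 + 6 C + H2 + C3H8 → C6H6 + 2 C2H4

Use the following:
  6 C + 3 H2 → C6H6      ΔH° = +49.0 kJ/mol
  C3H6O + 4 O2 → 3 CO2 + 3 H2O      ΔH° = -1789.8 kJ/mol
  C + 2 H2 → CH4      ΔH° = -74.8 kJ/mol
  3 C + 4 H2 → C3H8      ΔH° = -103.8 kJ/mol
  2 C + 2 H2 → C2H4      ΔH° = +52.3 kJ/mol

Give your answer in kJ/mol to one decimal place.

ΔH° = 332.2 kJ/mol

equation 1 as written (C6H6 already on the product side): +49.0 kJ/mol
equation 2: not needed (CO2 appears nowhere else).
equation 3 reversed (CH4 must end up as a reactant): +74.8 kJ/mol
equation 4 reversed (C3H8 must end up as a reactant): +103.8 kJ/mol
equation 5 × 2 (scale by 2 for the 2 C2H4): (2)·(+52.3) = +104.6 kJ/mol
Summing the manipulated equations, ΔH° = (1)·(+49.0) + (-1)·(-74.8) + (-1)·(-103.8) + (2)·(+52.3) = 332.2 kJ/mol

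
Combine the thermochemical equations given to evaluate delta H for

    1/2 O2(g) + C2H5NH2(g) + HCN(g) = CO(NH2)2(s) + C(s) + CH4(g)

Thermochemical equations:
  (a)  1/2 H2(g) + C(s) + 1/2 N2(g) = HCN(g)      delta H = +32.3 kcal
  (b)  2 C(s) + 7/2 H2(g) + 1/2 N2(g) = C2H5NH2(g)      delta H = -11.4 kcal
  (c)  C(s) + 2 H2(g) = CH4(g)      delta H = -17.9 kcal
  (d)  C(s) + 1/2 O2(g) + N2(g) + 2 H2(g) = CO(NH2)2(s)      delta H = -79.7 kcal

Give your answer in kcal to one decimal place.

(a) reversed: -32.3 kcal
(b) reversed: +11.4 kcal
(c) as written: -17.9 kcal
(d) as written: -79.7 kcal
delta H = (-1)·(+32.3) + (-1)·(-11.4) + (1)·(-17.9) + (1)·(-79.7) = -118.5 kcal

delta H = -118.5 kcal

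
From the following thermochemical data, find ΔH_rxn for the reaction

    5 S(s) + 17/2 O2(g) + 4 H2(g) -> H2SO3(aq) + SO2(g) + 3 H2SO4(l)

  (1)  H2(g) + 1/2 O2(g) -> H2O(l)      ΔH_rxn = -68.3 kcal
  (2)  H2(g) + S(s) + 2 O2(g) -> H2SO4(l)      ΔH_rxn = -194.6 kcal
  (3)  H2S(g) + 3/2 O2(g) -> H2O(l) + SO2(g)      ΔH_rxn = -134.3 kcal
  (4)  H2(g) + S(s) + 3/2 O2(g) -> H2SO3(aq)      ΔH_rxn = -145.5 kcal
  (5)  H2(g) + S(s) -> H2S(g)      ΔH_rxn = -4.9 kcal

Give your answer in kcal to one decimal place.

ΔH_rxn = -800.2 kcal

(1) reversed: +68.3 kcal
(2) × 3 (scale by 3 for the 3 H2SO4(l)): (3)·(-194.6) = -583.8 kcal
(3) as written (SO2(g) already on the product side): -134.3 kcal
(4) as written (H2SO3(aq) already on the product side): -145.5 kcal
(5) as written: -4.9 kcal
Since enthalpy is a state function, ΔH_rxn = (+68.3) + (-583.8) + (-134.3) + (-145.5) + (-4.9) = -800.2 kcal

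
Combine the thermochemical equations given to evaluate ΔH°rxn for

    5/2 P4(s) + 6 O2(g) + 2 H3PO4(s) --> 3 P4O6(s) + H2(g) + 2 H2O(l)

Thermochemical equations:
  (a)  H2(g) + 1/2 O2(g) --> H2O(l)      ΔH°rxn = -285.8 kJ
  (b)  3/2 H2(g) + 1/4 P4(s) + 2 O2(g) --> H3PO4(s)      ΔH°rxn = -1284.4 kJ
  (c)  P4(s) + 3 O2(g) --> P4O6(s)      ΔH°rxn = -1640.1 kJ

ΔH°rxn = -2923.1 kJ

(a) × 2 (scale by 2 for the 2 H2O(l)): (2)·(-285.8) = -571.6 kJ
(b) reversed and × 2 (H3PO4(s) must end up as a reactant; scale by 2 for the 2 H3PO4(s)): (-2)·(-1284.4) = +2568.8 kJ
(c) × 3 (×3 to match 3 P4O6(s) in the target): (3)·(-1640.1) = -4920.3 kJ
By Hess's law, ΔH°rxn = (2)·(-285.8) + (-2)·(-1284.4) + (3)·(-1640.1) = -2923.1 kJ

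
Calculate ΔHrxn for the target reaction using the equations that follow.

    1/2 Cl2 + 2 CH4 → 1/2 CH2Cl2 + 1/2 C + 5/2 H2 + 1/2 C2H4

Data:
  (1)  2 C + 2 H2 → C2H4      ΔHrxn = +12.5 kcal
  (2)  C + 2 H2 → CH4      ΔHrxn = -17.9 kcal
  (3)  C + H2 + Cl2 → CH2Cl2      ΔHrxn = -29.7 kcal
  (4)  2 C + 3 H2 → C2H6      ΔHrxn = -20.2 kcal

ΔHrxn = 27.2 kcal

(1) × 1/2: (1/2)·(+12.5) = +6.25 kcal
(2) reversed and × 2: (-2)·(-17.9) = +35.8 kcal
(3) × 1/2: (1/2)·(-29.7) = -14.85 kcal
(4): not needed.
Summing the manipulated equations, ΔHrxn = (1/2)·(+12.5) + (-2)·(-17.9) + (1/2)·(-29.7) = 27.2 kcal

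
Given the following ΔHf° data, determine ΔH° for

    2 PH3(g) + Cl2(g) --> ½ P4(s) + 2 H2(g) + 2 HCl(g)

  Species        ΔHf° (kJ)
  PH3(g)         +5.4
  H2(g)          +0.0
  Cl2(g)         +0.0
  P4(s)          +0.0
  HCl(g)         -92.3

ΔH° = -195.4 kJ

ΔH°rxn = Σ nΔHf°(products) − Σ nΔHf°(reactants).
Products: 1/2·(+0.0) + 2·(+0.0) + 2·(-92.3) = -184.6
Reactants: 2·(+5.4) + 1·(+0.0) = +10.8
ΔH° = (-184.6) − (+10.8) = -195.4 kJ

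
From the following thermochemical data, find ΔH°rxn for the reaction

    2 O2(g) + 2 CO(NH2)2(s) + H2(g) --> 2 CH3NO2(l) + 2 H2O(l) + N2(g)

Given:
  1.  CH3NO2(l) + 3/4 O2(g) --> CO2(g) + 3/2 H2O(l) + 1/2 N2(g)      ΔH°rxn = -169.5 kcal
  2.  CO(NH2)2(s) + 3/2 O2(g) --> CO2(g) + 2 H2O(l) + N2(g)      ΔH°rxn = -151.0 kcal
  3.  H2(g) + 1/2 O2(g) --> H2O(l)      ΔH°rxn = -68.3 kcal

eq. 1 reversed and × 2 (CH3NO2(l) must end up as a product; scale by 2 for the 2 CH3NO2(l)): (-2)·(-169.5) = +339.0 kcal
eq. 2 × 2 (×2 to match 2 CO(NH2)2(s) in the target): (2)·(-151.0) = -302.0 kcal
eq. 3 as written (H2(g) already on the reactant side): -68.3 kcal
Since enthalpy is a state function, ΔH°rxn = (+339.0) + (-302.0) + (-68.3) = -31.3 kcal

ΔH°rxn = -31.3 kcal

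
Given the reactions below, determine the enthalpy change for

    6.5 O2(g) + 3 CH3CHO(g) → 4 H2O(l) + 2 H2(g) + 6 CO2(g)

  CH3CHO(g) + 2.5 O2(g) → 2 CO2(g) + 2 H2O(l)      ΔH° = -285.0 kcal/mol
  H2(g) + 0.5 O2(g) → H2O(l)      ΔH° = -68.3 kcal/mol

ΔH° = -718.4 kcal/mol

equation 1 × 3 (×3 to match 3 CH3CHO(g) in the target): (3)·(-285.0) = -855.0 kcal/mol
equation 2 reversed and × 2 (reverse to put H2(g) on the product side; scale by 2 for the 2 H2(g)): (-2)·(-68.3) = +136.6 kcal/mol
By Hess's law, ΔH° = (-855.0) + (+136.6) = -718.4 kcal/mol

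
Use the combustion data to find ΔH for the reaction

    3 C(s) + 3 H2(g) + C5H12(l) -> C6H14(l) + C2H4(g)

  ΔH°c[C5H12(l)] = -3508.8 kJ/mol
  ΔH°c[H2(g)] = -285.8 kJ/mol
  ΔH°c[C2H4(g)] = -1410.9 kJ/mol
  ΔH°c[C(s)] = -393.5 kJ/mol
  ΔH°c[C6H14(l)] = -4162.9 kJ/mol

ΔH = 27.1 kJ/mol

Using ΔH = Σ nΔHc°(reactants) − Σ nΔHc°(products):
= [3·(-393.5) + 3·(-285.8) + 1·(-3508.8)] − [1·(-4162.9) + 1·(-1410.9)]
= 27.1 kJ/mol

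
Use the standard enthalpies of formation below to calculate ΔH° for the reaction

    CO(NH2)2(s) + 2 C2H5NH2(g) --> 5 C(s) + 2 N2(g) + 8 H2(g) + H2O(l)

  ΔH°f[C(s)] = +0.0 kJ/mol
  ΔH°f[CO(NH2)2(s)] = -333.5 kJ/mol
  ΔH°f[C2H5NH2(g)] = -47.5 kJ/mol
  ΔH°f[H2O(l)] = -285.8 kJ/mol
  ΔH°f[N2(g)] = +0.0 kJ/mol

Products: 5·(+0.0) + 2·(+0.0) + 8·(+0.0) + 1·(-285.8) = -285.8
Reactants: 1·(-333.5) + 2·(-47.5) = -428.5
ΔH° = (-285.8) − (-428.5) = 142.7 kJ/mol

ΔH° = 142.7 kJ/mol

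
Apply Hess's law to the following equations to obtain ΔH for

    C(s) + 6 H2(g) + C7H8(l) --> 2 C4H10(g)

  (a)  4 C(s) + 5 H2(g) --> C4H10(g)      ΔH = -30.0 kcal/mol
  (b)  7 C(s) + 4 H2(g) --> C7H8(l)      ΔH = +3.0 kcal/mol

(a) × 2 (×2 to match 2 C4H10(g) in the target): (2)·(-30.0) = -60.0 kcal/mol
(b) reversed (reverse to put C7H8(l) on the reactant side): -3.0 kcal/mol
ΔH = (-60.0) + (-3.0) = -63.0 kcal/mol

ΔH = -63.0 kcal/mol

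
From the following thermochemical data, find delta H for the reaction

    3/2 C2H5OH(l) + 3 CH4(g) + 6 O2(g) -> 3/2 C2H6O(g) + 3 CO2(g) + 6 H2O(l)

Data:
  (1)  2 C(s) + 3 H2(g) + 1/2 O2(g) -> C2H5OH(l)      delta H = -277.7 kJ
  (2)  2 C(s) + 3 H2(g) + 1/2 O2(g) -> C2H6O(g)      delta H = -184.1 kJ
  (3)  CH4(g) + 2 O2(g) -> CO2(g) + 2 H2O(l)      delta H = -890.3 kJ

delta H = -2530.5 kJ

(1) reversed and × 3/2: (-3/2)·(-277.7) = +416.55 kJ
(2) × 3/2: (3/2)·(-184.1) = -276.15 kJ
(3) × 3: (3)·(-890.3) = -2670.9 kJ
delta H = (-3/2)·(-277.7) + (3/2)·(-184.1) + (3)·(-890.3) = -2530.5 kJ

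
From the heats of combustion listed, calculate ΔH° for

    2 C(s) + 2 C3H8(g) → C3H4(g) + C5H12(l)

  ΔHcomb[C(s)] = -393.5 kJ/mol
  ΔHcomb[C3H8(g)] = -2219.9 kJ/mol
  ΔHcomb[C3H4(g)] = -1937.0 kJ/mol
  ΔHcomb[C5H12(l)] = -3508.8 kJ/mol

ΔH° = 219.0 kJ/mol

Using ΔH = Σ nΔHc°(reactants) − Σ nΔHc°(products):
= [2·(-393.5) + 2·(-2219.9)] − [1·(-1937.0) + 1·(-3508.8)]
= 219.0 kJ/mol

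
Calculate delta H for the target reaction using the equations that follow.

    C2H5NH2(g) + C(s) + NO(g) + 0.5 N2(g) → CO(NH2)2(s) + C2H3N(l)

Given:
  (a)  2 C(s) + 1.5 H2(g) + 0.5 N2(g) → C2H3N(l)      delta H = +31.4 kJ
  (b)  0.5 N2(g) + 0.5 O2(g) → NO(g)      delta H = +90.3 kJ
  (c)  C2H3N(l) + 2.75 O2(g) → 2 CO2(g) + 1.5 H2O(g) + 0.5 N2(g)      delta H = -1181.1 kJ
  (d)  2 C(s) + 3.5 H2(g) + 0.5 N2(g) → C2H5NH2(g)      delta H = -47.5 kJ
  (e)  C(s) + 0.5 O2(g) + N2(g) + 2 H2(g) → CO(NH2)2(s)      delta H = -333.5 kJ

(a) as written: +31.4 kJ
(b) reversed: -90.3 kJ
(c): not needed.
(d) reversed: +47.5 kJ
(e) as written: -333.5 kJ
Since enthalpy is a state function, delta H = (+31.4) + (-90.3) + (+47.5) + (-333.5) = -344.9 kJ

delta H = -344.9 kJ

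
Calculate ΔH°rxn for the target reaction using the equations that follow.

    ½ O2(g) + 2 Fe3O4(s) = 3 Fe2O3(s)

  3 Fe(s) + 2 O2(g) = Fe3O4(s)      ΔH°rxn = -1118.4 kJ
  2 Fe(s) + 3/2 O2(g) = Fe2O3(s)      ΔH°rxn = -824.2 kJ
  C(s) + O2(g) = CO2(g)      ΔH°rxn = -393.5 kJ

equation 1 reversed and × 2: (-2)·(-1118.4) = +2236.8 kJ
equation 2 × 3: (3)·(-824.2) = -2472.6 kJ
equation 3: not needed.
Summing the manipulated equations, ΔH°rxn = (+2236.8) + (-2472.6) = -235.8 kJ

ΔH°rxn = -235.8 kJ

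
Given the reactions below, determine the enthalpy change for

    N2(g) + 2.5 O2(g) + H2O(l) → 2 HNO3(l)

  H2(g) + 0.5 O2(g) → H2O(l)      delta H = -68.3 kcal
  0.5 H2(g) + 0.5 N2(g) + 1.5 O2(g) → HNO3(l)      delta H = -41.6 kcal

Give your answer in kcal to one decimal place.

delta H = -14.9 kcal

equation 1 reversed (H2O(l) must end up as a reactant): +68.3 kcal
equation 2 × 2 (scale by 2 for the 2 HNO3(l)): (2)·(-41.6) = -83.2 kcal
delta H = (+68.3) + (-83.2) = -14.9 kcal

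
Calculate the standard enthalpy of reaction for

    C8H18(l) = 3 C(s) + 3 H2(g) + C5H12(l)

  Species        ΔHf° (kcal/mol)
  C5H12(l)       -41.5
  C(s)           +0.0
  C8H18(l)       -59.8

Products: 3·(+0.0) + 3·(+0.0) + 1·(-41.5) = -41.5
Reactants: 1·(-59.8) = -59.8
ΔH° = (-41.5) − (-59.8) = 18.3 kcal/mol

ΔH° = 18.3 kcal/mol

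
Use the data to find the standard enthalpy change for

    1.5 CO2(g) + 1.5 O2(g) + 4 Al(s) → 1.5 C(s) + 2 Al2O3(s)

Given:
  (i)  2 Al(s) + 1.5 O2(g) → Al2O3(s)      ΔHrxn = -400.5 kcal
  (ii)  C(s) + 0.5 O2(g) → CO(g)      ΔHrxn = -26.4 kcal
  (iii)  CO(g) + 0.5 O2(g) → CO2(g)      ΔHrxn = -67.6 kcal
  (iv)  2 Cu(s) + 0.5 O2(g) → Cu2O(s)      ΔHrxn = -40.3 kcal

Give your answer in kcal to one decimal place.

(i) × 2: (2)·(-400.5) = -801.0 kcal
(ii) reversed and × 3/2: (-3/2)·(-26.4) = +39.6 kcal
(iii) reversed and × 3/2: (-3/2)·(-67.6) = +101.4 kcal
(iv): not needed.
Summing the manipulated equations, ΔHrxn = (-801.0) + (+39.6) + (+101.4) = -660.0 kcal

ΔHrxn = -660.0 kcal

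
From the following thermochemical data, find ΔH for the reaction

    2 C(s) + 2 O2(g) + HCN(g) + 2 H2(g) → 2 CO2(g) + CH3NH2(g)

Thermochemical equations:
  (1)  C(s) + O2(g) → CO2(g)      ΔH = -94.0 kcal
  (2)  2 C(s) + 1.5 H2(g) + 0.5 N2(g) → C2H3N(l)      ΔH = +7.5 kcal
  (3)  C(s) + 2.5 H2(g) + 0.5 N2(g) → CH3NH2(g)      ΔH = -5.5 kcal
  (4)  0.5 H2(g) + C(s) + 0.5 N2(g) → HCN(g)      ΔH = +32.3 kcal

ΔH = -225.8 kcal

(1) × 2 (scale by 2 for the 2 CO2(g)): (2)·(-94.0) = -188.0 kcal
(2): not needed (C2H3N(l) appears nowhere else).
(3) as written (CH3NH2(g) already on the product side): -5.5 kcal
(4) reversed (reverse to put HCN(g) on the reactant side): -32.3 kcal
ΔH = (-188.0) + (-5.5) + (-32.3) = -225.8 kcal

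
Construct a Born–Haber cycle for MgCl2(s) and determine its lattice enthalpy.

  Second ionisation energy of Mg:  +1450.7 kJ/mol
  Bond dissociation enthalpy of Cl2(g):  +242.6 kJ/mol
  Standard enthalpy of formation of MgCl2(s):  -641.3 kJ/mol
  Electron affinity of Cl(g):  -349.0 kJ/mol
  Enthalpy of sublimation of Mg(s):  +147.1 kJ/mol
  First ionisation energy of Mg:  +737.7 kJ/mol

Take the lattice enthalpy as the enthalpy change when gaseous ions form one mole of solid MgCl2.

ΔHf° = 1·ΔHsub + 1·(ΣIE) + 1·D(Cl2) + 2·EA + U
-641.3 = 1·(+147.1) + 1·(+2188.4) + 1·(+242.6) + 2·(-349.0) + U
U = -641.3 − (+1880.1) = -2521.4 kJ/mol

U = -2521.4 kJ/mol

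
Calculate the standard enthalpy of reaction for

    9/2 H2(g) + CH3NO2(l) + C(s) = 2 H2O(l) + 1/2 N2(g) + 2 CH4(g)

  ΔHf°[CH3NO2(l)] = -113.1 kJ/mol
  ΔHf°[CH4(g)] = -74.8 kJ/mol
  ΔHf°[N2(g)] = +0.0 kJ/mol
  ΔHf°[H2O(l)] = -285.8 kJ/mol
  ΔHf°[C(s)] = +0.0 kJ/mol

Products: 2·(-285.8) + 1/2·(+0.0) + 2·(-74.8) = -721.2
Reactants: 9/2·(+0.0) + 1·(-113.1) + 1·(+0.0) = -113.1
ΔH°rxn = (-721.2) − (-113.1) = -608.1 kJ/mol

ΔH°rxn = -608.1 kJ/mol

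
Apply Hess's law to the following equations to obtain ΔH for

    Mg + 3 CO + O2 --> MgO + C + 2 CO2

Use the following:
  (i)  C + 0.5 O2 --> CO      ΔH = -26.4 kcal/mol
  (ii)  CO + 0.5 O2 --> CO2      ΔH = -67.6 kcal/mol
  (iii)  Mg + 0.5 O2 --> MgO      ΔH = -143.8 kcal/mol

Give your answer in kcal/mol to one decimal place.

ΔH = -252.6 kcal/mol

(i) reversed (C must end up as a product): +26.4 kcal/mol
(ii) × 2 (×2 to match 2 CO2 in the target): (2)·(-67.6) = -135.2 kcal/mol
(iii) as written (MgO already on the product side): -143.8 kcal/mol
Since enthalpy is a state function, ΔH = (+26.4) + (-135.2) + (-143.8) = -252.6 kcal/mol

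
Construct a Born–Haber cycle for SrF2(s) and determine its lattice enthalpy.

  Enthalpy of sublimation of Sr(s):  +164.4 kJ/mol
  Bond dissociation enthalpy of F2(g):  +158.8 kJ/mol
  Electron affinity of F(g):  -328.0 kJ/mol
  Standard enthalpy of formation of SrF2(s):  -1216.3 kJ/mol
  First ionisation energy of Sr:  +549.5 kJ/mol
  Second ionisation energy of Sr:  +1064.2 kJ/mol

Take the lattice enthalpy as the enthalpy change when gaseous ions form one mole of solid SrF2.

U = -2497.2 kJ/mol

ΔHf° = 1·ΔHsub + 1·(ΣIE) + 1·D(F2) + 2·EA + U
-1216.3 = 1·(+164.4) + 1·(+1613.7) + 1·(+158.8) + 2·(-328.0) + U
U = -1216.3 − (+1280.9) = -2497.2 kJ/mol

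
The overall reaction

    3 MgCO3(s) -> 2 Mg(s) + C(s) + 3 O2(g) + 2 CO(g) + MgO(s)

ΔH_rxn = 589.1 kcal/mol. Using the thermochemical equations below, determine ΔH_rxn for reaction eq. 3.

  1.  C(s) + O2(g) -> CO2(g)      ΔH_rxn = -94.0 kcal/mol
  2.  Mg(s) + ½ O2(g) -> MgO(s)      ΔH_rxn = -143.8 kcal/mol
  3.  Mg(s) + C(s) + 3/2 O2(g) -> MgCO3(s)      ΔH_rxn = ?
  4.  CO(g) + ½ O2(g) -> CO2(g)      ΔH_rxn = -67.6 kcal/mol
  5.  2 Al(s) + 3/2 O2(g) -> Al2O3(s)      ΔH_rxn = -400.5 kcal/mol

eq. 1 × 2: (2)·(-94.0) = -188.0 kcal/mol
eq. 2 as written (MgO(s) already on the product side): -143.8 kcal/mol
eq. 3 reversed and × 3 (reverse to put MgCO3(s) on the reactant side; scale by 3 for the 3 MgCO3(s)): contributes −3·x
eq. 4 reversed and × 2 (reverse to put CO(g) on the product side; ×2 to match 2 CO(g) in the target): (-2)·(-67.6) = +135.2 kcal/mol
eq. 5: not needed (Al2O3(s) appears nowhere else).
+589.1 = (-188.0) + (-143.8) + (+135.2) − 3·x
x = (+589.1 − (-196.6)) / (-3) = -261.9 kcal/mol

ΔH_rxn = -261.9 kcal/mol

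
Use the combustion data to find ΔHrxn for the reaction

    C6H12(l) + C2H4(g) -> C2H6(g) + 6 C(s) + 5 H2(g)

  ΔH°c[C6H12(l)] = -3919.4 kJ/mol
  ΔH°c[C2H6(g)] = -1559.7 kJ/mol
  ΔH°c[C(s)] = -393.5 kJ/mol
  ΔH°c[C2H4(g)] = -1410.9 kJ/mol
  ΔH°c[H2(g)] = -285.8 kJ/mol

Using ΔH = Σ nΔHc°(reactants) − Σ nΔHc°(products):
= [1·(-3919.4) + 1·(-1410.9)] − [1·(-1559.7) + 6·(-393.5) + 5·(-285.8)]
= 19.4 kJ/mol

ΔHrxn = 19.4 kJ/mol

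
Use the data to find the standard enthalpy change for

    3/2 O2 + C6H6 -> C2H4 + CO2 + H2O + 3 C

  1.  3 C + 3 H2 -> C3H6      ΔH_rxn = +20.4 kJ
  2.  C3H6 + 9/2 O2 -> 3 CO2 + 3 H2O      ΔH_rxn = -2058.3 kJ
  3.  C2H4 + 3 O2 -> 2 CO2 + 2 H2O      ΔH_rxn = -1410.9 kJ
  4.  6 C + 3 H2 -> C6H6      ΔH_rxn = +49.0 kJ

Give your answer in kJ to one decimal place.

eq. 1 as written: +20.4 kJ
eq. 2 as written: -2058.3 kJ
eq. 3 reversed: +1410.9 kJ
eq. 4 reversed: -49.0 kJ
ΔH_rxn = (1)·(+20.4) + (1)·(-2058.3) + (-1)·(-1410.9) + (-1)·(+49.0) = -676.0 kJ

ΔH_rxn = -676.0 kJ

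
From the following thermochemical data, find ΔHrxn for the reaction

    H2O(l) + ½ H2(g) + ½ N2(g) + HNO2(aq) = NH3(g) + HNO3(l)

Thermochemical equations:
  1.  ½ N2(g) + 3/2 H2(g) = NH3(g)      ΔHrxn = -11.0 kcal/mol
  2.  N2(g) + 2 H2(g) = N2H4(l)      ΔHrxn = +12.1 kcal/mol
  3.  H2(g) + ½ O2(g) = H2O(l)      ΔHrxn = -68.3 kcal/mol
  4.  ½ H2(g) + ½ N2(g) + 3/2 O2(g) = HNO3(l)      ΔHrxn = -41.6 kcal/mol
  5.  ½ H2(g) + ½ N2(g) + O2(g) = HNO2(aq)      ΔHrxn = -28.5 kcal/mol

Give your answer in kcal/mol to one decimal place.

eq. 1 as written (NH3(g) already on the product side): -11.0 kcal/mol
eq. 2: not needed (N2H4(l) appears nowhere else).
eq. 3 reversed (reverse to put H2O(l) on the reactant side): +68.3 kcal/mol
eq. 4 as written (HNO3(l) already on the product side): -41.6 kcal/mol
eq. 5 reversed (reverse to put HNO2(aq) on the reactant side): +28.5 kcal/mol
By Hess's law, ΔHrxn = (1)·(-11.0) + (-1)·(-68.3) + (1)·(-41.6) + (-1)·(-28.5) = 44.2 kcal/mol

ΔHrxn = 44.2 kcal/mol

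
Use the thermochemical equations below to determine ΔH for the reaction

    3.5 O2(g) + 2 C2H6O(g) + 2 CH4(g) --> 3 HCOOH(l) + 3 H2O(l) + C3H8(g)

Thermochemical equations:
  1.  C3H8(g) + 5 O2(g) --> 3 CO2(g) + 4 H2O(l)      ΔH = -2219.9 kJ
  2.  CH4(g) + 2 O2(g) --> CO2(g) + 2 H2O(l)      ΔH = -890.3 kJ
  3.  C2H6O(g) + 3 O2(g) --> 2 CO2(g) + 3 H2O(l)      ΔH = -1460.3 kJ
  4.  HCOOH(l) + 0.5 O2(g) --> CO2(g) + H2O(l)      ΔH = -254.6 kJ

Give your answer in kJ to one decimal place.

eq. 1 reversed: +2219.9 kJ
eq. 2 × 2: (2)·(-890.3) = -1780.6 kJ
eq. 3 × 2: (2)·(-1460.3) = -2920.6 kJ
eq. 4 reversed and × 3: (-3)·(-254.6) = +763.8 kJ
Summing the manipulated equations, ΔH = (-1)·(-2219.9) + (2)·(-890.3) + (2)·(-1460.3) + (-3)·(-254.6) = -1717.5 kJ

ΔH = -1717.5 kJ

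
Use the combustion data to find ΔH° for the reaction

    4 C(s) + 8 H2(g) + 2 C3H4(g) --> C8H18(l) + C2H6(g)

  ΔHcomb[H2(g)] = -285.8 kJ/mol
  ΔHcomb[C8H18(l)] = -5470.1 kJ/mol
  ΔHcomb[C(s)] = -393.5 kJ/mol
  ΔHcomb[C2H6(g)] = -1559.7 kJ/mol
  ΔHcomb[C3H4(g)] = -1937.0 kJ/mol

Using ΔH = Σ nΔHc°(reactants) − Σ nΔHc°(products):
= [4·(-393.5) + 8·(-285.8) + 2·(-1937.0)] − [1·(-5470.1) + 1·(-1559.7)]
= -704.6 kJ/mol

ΔH° = -704.6 kJ/mol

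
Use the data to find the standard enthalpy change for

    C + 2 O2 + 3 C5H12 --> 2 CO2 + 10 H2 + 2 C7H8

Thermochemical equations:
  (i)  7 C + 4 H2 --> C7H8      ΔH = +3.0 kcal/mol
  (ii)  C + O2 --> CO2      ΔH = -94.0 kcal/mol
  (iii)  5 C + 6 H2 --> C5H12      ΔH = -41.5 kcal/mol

ΔH = -57.5 kcal/mol

(i) × 2: (2)·(+3.0) = +6.0 kcal/mol
(ii) × 2: (2)·(-94.0) = -188.0 kcal/mol
(iii) reversed and × 3: (-3)·(-41.5) = +124.5 kcal/mol
Summing the manipulated equations, ΔH = (2)·(+3.0) + (2)·(-94.0) + (-3)·(-41.5) = -57.5 kcal/mol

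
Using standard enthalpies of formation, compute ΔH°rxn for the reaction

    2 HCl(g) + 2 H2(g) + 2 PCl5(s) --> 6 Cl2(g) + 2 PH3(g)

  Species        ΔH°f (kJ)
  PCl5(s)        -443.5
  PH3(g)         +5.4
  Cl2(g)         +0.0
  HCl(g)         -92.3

ΔH°rxn = 1082.4 kJ

Products: 6·(+0.0) + 2·(+5.4) = +10.8
Reactants: 2·(-92.3) + 2·(+0.0) + 2·(-443.5) = -1071.6
ΔH°rxn = (+10.8) − (-1071.6) = 1082.4 kJ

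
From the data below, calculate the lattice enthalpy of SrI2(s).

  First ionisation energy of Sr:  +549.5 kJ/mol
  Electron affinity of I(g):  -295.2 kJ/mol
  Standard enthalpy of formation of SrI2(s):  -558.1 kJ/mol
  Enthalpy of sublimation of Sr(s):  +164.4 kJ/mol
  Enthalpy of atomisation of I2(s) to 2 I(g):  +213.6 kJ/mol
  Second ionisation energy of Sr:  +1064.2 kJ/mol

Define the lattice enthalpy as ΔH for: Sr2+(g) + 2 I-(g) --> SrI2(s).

U = -1959.4 kJ/mol

ΔHf° = 1·ΔHsub + 1·(ΣIE) + 1·D(I2) + 2·EA + U
-558.1 = 1·(+164.4) + 1·(+1613.7) + 1·(+213.6) + 2·(-295.2) + U
U = -558.1 − (+1401.3) = -1959.4 kJ/mol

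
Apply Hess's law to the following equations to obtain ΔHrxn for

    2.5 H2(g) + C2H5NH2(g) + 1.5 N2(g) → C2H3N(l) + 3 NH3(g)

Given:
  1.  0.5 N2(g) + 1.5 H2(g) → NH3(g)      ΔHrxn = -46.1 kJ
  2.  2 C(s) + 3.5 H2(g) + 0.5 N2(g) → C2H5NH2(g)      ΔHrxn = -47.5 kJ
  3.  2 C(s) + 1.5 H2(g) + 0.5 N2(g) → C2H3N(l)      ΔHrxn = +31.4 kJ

eq. 1 × 3 (scale by 3 for the 3 NH3(g)): (3)·(-46.1) = -138.3 kJ
eq. 2 reversed (reverse to put C2H5NH2(g) on the reactant side): +47.5 kJ
eq. 3 as written (C2H3N(l) already on the product side): +31.4 kJ
ΔHrxn = (-138.3) + (+47.5) + (+31.4) = -59.4 kJ

ΔHrxn = -59.4 kJ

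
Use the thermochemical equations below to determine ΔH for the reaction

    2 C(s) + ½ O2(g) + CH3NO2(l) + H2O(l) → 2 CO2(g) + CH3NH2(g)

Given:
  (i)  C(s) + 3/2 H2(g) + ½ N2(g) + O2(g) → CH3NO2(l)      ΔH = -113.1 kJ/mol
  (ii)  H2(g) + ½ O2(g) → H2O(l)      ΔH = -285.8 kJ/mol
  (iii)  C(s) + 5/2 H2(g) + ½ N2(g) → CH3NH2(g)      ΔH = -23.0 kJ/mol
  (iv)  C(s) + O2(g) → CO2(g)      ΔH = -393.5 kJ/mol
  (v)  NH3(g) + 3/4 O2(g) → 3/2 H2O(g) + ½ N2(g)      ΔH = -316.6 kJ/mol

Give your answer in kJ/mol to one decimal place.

ΔH = -411.1 kJ/mol

(i) reversed: +113.1 kJ/mol
(ii) reversed: +285.8 kJ/mol
(iii) as written: -23.0 kJ/mol
(iv) × 2: (2)·(-393.5) = -787.0 kJ/mol
(v): not needed.
ΔH = (+113.1) + (+285.8) + (-23.0) + (-787.0) = -411.1 kJ/mol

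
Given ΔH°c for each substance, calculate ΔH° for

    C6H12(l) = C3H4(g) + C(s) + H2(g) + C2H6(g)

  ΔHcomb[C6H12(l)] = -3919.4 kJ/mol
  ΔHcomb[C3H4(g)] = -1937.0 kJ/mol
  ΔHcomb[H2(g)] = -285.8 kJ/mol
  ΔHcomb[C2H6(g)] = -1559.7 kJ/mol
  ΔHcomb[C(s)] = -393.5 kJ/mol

With combustion enthalpies, reactants minus products:
= [1·(-3919.4)] − [1·(-1937.0) + 1·(-393.5) + 1·(-285.8) + 1·(-1559.7)]
= 256.6 kJ/mol

ΔH° = 256.6 kJ/mol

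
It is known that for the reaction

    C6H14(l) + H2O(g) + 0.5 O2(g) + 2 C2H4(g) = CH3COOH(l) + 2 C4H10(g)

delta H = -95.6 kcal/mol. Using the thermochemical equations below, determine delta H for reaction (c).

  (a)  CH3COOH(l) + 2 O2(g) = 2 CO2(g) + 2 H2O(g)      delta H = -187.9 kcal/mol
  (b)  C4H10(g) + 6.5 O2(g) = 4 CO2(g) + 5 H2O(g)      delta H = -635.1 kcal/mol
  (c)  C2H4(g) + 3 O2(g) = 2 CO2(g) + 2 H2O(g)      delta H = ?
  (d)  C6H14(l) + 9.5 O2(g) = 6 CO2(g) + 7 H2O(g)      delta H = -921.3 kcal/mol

(a) reversed (CH3COOH(l) must end up as a product): +187.9 kcal/mol
(b) reversed and × 2 (C4H10(g) must end up as a product; ×2 to match 2 C4H10(g) in the target): (-2)·(-635.1) = +1270.2 kcal/mol
(c) × 2 (×2 to match 2 C2H4(g) in the target): contributes 2·x
(d) as written (C6H14(l) already on the reactant side): -921.3 kcal/mol
-95.6 = (+187.9) + (+1270.2) + (-921.3) + 2·x
x = (-95.6 − (+536.8)) / (2) = -316.2 kcal/mol

delta H = -316.2 kcal/mol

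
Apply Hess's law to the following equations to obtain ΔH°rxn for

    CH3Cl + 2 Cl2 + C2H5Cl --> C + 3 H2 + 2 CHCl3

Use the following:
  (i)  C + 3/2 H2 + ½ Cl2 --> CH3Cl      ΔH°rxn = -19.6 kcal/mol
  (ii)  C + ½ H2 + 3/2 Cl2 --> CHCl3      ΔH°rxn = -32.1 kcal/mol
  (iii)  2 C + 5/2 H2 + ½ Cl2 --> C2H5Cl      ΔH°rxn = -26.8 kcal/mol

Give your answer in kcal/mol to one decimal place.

ΔH°rxn = -17.8 kcal/mol

(i) reversed: +19.6 kcal/mol
(ii) × 2: (2)·(-32.1) = -64.2 kcal/mol
(iii) reversed: +26.8 kcal/mol
ΔH°rxn = (-1)·(-19.6) + (2)·(-32.1) + (-1)·(-26.8) = -17.8 kcal/mol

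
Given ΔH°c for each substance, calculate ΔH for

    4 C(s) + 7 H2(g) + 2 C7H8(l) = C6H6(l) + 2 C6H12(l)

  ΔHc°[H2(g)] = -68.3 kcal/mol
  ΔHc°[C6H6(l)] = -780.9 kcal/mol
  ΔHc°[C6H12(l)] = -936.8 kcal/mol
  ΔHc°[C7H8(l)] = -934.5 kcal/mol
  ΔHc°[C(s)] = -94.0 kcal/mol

With combustion enthalpies, reactants minus products:
= [4·(-94.0) + 7·(-68.3) + 2·(-934.5)] − [1·(-780.9) + 2·(-936.8)]
= -68.6 kcal/mol

ΔH = -68.6 kcal/mol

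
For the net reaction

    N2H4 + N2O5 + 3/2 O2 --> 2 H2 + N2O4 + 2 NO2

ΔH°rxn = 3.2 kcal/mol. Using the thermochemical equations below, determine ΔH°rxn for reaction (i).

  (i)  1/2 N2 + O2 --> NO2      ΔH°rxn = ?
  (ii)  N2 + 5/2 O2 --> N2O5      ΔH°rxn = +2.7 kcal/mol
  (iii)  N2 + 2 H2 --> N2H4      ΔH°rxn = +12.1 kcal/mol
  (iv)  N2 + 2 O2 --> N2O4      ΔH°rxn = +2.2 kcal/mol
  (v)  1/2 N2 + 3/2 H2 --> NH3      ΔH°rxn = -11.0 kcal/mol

(i) × 2 (scale by 2 for the 2 NO2): contributes 2·x
(ii) reversed (reverse to put N2O5 on the reactant side): -2.7 kcal/mol
(iii) reversed (N2H4 must end up as a reactant): -12.1 kcal/mol
(iv) as written (N2O4 already on the product side): +2.2 kcal/mol
(v): not needed (NH3 appears nowhere else).
+3.2 = (-2.7) + (-12.1) + (+2.2) + 2·x
x = (+3.2 − (-12.6)) / (2) = 7.9 kcal/mol

ΔH°rxn = 7.9 kcal/mol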